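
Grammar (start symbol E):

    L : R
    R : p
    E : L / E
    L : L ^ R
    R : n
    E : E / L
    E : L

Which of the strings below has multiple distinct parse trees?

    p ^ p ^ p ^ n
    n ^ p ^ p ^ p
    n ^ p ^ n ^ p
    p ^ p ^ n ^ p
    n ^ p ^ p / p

p ^ p ^ p ^ n: 1 tree
n ^ p ^ p ^ p: 1 tree
n ^ p ^ n ^ p: 1 tree
p ^ p ^ n ^ p: 1 tree
n ^ p ^ p / p: 2 trees

n ^ p ^ p / p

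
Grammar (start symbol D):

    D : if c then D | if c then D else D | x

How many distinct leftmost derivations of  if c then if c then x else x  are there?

2

Parse trees for if c then if c then x else x:
  [D if c then [D if c then [D x] else [D x]]]
  [D if c then [D if c then [D x]] else [D x]]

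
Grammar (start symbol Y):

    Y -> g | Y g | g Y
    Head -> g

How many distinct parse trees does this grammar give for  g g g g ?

8

Parse trees for g g g g:
  [Y [Y [Y [Y g] g] g] g]
  [Y [Y [Y g [Y g]] g] g]
  [Y [Y g [Y [Y g] g]] g]
  [Y [Y g [Y g [Y g]]] g]
  [Y g [Y [Y [Y g] g] g]]
  [Y g [Y [Y g [Y g]] g]]
  [Y g [Y g [Y [Y g] g]]]
  [Y g [Y g [Y g [Y g]]]]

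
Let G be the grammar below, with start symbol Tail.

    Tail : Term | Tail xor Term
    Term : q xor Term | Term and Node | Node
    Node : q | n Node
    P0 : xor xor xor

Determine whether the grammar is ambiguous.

Ambiguous

Witness: q xor q

Derivation 1: Tail ⇒ Term ⇒ q xor Term ⇒ q xor Node ⇒ q xor q
Derivation 2: Tail ⇒ Tail xor Term ⇒ Term xor Term ⇒ Node xor Term ⇒ q xor Term ⇒ q xor Node ⇒ q xor q

Two distinct leftmost derivations for the same string.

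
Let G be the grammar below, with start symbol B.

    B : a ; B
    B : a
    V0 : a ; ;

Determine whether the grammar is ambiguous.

Unambiguous

(V0 is unreachable from B, so its rules don't affect L(B).) The reachable grammar is A → atom sep A | atom. Each atom is followed by either the separator (recurse) or end-of-string (stop) — no choice point.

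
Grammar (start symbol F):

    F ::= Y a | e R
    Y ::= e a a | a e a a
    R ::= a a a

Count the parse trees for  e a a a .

2

Parse trees for e a a a:
  [F [Y e a a] a]
  [F e [R a a a]]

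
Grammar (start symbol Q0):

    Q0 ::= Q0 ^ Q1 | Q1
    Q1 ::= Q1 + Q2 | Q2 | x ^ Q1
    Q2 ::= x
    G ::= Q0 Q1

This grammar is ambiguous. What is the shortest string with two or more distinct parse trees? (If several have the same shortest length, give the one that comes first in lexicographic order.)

x ^ x

length 1: no string has ≥2 trees
length 3: x ^ x has 2 parse trees

Two derivations of x ^ x:
  Q0 ⇒ Q0 ^ Q1 ⇒ Q1 ^ Q1 ⇒ Q2 ^ Q1 ⇒ x ^ Q1 ⇒ x ^ Q2 ⇒ x ^ x
  Q0 ⇒ Q1 ⇒ x ^ Q1 ⇒ x ^ Q2 ⇒ x ^ x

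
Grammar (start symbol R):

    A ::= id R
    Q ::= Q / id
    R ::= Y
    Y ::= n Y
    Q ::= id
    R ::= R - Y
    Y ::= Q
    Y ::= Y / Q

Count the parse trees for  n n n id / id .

Parse trees for n n n id / id:
  [R [Y n [Y n [Y n [Y [Q [Q id] / id]]]]]]
  [R [Y n [Y n [Y n [Y [Y [Q id]] / [Q id]]]]]]
  [R [Y n [Y n [Y [Y n [Y [Q id]]] / [Q id]]]]]
  [R [Y n [Y [Y n [Y n [Y [Q id]]]] / [Q id]]]]
  [R [Y [Y n [Y n [Y n [Y [Q id]]]]] / [Q id]]]

5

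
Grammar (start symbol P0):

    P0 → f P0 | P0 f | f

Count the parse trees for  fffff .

Parse trees for fffff (showing first 6 of 16):
  [P0 f [P0 f [P0 f [P0 f [P0 f]]]]]
  [P0 f [P0 f [P0 f [P0 [P0 f] f]]]]
  [P0 f [P0 f [P0 [P0 f [P0 f]] f]]]
  [P0 f [P0 f [P0 [P0 [P0 f] f] f]]]
  [P0 f [P0 [P0 f [P0 f [P0 f]]] f]]
  [P0 f [P0 [P0 f [P0 [P0 f] f]] f]]

16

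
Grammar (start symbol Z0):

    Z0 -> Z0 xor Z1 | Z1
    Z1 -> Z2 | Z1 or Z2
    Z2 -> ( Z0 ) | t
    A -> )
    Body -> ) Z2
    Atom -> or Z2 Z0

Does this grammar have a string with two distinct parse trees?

Only Z0, Z1, Z2 are reachable from Z0; ignoring the rest: Z0 → Z0 xor Z1 | Z1  ;  Z1 → Z1 or Z2 | Z2  — a left-associative chain with Z2 at the bottom. Each string factors uniquely by precedence.

Unambiguous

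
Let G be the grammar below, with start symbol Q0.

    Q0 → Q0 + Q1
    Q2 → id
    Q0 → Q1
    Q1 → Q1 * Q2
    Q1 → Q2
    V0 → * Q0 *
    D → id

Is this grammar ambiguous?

(D, V0 are unreachable from Q0, so their rules don't affect L(Q0).) The grammar is stratified — Q0 handles '+' (left-recursive), Q1 handles '*', Q2 atoms. Each operator has a fixed associativity and precedence level, so every string has one parse.

Unambiguous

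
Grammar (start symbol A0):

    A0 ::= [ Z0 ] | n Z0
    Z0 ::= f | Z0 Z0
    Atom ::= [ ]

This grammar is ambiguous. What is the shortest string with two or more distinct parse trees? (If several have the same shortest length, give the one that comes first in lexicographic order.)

n f f f

length 2: no string has ≥2 trees
length 3: no string has ≥2 trees
length 4: n f f f has 2 parse trees

Two derivations of n f f f:
  A0 ⇒ n Z0 ⇒ n Z0 Z0 ⇒ n f Z0 ⇒ n f Z0 Z0 ⇒ n f f Z0 ⇒ n f f f
  A0 ⇒ n Z0 ⇒ n Z0 Z0 ⇒ n Z0 Z0 Z0 ⇒ n f Z0 Z0 ⇒ n f f Z0 ⇒ n f f f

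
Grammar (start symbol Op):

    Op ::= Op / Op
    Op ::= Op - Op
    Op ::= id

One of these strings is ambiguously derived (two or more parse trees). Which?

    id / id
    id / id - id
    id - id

id / id: 1 tree
id / id - id: 2 trees
id - id: 1 tree

id / id - id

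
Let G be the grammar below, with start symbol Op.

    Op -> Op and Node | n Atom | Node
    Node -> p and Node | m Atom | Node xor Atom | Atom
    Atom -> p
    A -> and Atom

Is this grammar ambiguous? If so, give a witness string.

Witness: p and p

Derivation 1: Op ⇒ Op and Node ⇒ Node and Node ⇒ Atom and Node ⇒ p and Node ⇒ p and Atom ⇒ p and p
Derivation 2: Op ⇒ Node ⇒ p and Node ⇒ p and Atom ⇒ p and p

Two distinct leftmost derivations for the same string.

Ambiguous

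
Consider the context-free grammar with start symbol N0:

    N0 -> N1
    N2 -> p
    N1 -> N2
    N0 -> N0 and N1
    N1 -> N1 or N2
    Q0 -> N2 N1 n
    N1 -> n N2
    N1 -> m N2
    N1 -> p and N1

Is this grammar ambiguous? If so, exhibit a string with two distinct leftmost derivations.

Witness: p and p

Derivation 1: N0 ⇒ N1 ⇒ p and N1 ⇒ p and N2 ⇒ p and p
Derivation 2: N0 ⇒ N0 and N1 ⇒ N1 and N1 ⇒ N2 and N1 ⇒ p and N1 ⇒ p and N2 ⇒ p and p

Two distinct leftmost derivations for the same string.

Ambiguous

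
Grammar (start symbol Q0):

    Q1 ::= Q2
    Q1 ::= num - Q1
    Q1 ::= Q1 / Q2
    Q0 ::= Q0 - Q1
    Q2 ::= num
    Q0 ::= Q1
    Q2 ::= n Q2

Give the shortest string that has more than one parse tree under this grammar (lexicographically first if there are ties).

length 1: no string has ≥2 trees
length 2: no string has ≥2 trees
length 3: num - num has 2 parse trees

Two derivations of num - num:
  Q0 ⇒ Q0 - Q1 ⇒ Q1 - Q1 ⇒ Q2 - Q1 ⇒ num - Q1 ⇒ num - Q2 ⇒ num - num
  Q0 ⇒ Q1 ⇒ num - Q1 ⇒ num - Q2 ⇒ num - num

num - num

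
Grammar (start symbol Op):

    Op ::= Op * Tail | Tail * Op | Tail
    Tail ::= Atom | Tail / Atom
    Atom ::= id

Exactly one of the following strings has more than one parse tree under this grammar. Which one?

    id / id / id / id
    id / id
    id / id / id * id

id / id / id * id

id / id / id / id: 1 tree
id / id: 1 tree
id / id / id * id: 2 trees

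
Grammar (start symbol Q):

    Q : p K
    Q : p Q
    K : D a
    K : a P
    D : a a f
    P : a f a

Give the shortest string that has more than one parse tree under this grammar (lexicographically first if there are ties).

p a a f a

length 5: p a a f a has 2 parse trees

Two derivations of p a a f a:
  Q ⇒ p K ⇒ p D a ⇒ p a a f a
  Q ⇒ p K ⇒ p a P ⇒ p a a f a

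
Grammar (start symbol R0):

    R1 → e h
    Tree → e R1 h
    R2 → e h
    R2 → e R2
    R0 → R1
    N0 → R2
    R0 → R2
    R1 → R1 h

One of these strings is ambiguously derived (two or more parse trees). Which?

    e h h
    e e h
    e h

e h h: 1 tree
e e h: 1 tree
e h: 2 trees

e h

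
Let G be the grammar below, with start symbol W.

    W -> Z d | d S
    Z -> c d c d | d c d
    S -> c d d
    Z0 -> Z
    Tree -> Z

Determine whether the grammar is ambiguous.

Witness: d c d d

Derivation 1: W ⇒ Z d ⇒ d c d d
Derivation 2: W ⇒ d S ⇒ d c d d

Two distinct leftmost derivations for the same string.

Ambiguous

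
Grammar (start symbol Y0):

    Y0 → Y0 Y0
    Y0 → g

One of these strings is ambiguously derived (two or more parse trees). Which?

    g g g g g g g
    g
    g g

g g g g g g g

g g g g g g g: 132 trees
g: 1 tree
g g: 1 tree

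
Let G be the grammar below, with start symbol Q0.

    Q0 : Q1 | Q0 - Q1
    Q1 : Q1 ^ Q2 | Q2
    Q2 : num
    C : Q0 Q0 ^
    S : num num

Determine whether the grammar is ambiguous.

Only Q0, Q1, Q2 are reachable from Q0; ignoring the rest: Q0 → Q0 - Q1 | Q1  ;  Q1 → Q1 ^ Q2 | Q2  — a left-associative chain with Q2 at the bottom. Each string factors uniquely by precedence.

Unambiguous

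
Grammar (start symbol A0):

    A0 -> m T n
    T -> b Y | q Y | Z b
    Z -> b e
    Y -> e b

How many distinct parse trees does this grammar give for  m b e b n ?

Parse trees for m b e b n:
  [A0 m [T b [Y e b]] n]
  [A0 m [T [Z b e] b] n]

2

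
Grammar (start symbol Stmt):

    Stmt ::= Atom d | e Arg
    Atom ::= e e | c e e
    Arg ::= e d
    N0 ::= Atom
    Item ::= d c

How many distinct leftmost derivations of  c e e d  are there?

Parse trees for c e e d:
  [Stmt [Atom c e e] d]

1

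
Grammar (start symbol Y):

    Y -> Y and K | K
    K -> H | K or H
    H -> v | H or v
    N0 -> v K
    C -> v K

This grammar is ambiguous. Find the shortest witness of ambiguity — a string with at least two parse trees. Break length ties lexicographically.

v or v

length 1: no string has ≥2 trees
length 3: v or v has 2 parse trees

Two derivations of v or v:
  Y ⇒ K ⇒ H ⇒ H or v ⇒ v or v
  Y ⇒ K ⇒ K or H ⇒ H or H ⇒ v or H ⇒ v or v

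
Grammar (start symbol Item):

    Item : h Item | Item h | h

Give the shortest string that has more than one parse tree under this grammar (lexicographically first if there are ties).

h h

length 1: no string has ≥2 trees
length 2: h h has 2 parse trees

Two derivations of h h:
  Item ⇒ h Item ⇒ h h
  Item ⇒ Item h ⇒ h h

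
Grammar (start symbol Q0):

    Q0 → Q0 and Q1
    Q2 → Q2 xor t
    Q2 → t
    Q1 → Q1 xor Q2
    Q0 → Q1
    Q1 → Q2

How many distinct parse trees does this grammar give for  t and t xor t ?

Parse trees for t and t xor t:
  [Q0 [Q0 [Q1 [Q2 t]]] and [Q1 [Q1 [Q2 t]] xor [Q2 t]]]
  [Q0 [Q0 [Q1 [Q2 t]]] and [Q1 [Q2 [Q2 t] xor t]]]

2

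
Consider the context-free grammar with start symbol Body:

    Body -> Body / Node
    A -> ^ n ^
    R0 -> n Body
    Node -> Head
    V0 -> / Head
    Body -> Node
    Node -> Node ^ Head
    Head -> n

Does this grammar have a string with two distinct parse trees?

Unambiguous

Only Body, Node, Head are reachable from Body; ignoring the rest: The grammar is stratified — Body handles '/' (left-recursive), Node handles '^', Head atoms. Each operator has a fixed associativity and precedence level, so every string has one parse.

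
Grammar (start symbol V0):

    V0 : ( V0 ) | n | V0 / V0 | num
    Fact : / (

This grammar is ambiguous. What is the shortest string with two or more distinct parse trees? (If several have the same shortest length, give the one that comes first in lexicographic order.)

n / n / n

length 1: no string has ≥2 trees
length 3: no string has ≥2 trees
length 5: n / n / n has 2 parse trees

Two derivations of n / n / n:
  V0 ⇒ V0 / V0 ⇒ n / V0 ⇒ n / V0 / V0 ⇒ n / n / V0 ⇒ n / n / n
  V0 ⇒ V0 / V0 ⇒ V0 / V0 / V0 ⇒ n / V0 / V0 ⇒ n / n / V0 ⇒ n / n / n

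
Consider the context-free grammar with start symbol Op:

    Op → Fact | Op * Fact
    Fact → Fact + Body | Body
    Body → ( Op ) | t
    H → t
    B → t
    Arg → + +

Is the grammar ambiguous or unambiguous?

Unambiguous

(H, B, Arg are unreachable from Op, so their rules don't affect L(Op).) Op → Op * Fact | Fact  ;  Fact → Fact + Body | Body  — a left-associative chain with Body at the bottom. Each string factors uniquely by precedence.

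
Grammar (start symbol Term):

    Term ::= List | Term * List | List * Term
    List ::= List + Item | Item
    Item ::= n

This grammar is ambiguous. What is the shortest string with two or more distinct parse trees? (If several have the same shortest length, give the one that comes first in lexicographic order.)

n * n

length 1: no string has ≥2 trees
length 3: n * n has 2 parse trees

Two derivations of n * n:
  Term ⇒ Term * List ⇒ List * List ⇒ Item * List ⇒ n * List ⇒ n * Item ⇒ n * n
  Term ⇒ List * Term ⇒ Item * Term ⇒ n * Term ⇒ n * List ⇒ n * Item ⇒ n * n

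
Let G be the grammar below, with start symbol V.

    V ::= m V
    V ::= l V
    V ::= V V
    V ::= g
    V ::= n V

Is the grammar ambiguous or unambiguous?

Witness: g g g

Derivation 1: V ⇒ V V ⇒ V V V ⇒ g V V ⇒ g g V ⇒ g g g
Derivation 2: V ⇒ V V ⇒ g V ⇒ g V V ⇒ g g V ⇒ g g g

Two distinct leftmost derivations for the same string.

Ambiguous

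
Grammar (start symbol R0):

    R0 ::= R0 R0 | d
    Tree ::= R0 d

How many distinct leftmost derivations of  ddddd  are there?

14

Parse trees for ddddd (showing first 6 of 14):
  [R0 [R0 d] [R0 [R0 d] [R0 [R0 d] [R0 [R0 d] [R0 d]]]]]
  [R0 [R0 d] [R0 [R0 d] [R0 [R0 [R0 d] [R0 d]] [R0 d]]]]
  [R0 [R0 d] [R0 [R0 [R0 d] [R0 d]] [R0 [R0 d] [R0 d]]]]
  [R0 [R0 d] [R0 [R0 [R0 d] [R0 [R0 d] [R0 d]]] [R0 d]]]
  [R0 [R0 d] [R0 [R0 [R0 [R0 d] [R0 d]] [R0 d]] [R0 d]]]
  [R0 [R0 [R0 d] [R0 d]] [R0 [R0 d] [R0 [R0 d] [R0 d]]]]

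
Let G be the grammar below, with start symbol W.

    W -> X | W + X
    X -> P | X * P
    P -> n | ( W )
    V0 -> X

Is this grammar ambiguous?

Unambiguous

(V0 is unreachable from W, so its rules don't affect L(W).) W → W + X | X  ;  X → X * P | P  — a left-associative chain with P at the bottom. Each string factors uniquely by precedence.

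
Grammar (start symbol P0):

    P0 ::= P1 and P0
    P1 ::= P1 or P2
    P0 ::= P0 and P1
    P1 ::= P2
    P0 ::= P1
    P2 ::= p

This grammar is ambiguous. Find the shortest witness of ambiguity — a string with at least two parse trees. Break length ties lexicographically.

length 1: no string has ≥2 trees
length 3: p and p has 2 parse trees

Two derivations of p and p:
  P0 ⇒ P1 and P0 ⇒ P2 and P0 ⇒ p and P0 ⇒ p and P1 ⇒ p and P2 ⇒ p and p
  P0 ⇒ P0 and P1 ⇒ P1 and P1 ⇒ P2 and P1 ⇒ p and P1 ⇒ p and P2 ⇒ p and p

p and p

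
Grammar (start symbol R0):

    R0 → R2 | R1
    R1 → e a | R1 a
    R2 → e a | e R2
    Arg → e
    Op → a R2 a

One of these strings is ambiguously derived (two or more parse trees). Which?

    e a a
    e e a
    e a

e a a: 1 tree
e e a: 1 tree
e a: 2 trees

e a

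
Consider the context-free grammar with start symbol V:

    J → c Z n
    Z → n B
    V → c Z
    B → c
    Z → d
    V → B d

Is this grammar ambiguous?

Ambiguous

Witness: c d

Derivation 1: V ⇒ c Z ⇒ c d
Derivation 2: V ⇒ B d ⇒ c d

Two distinct leftmost derivations for the same string.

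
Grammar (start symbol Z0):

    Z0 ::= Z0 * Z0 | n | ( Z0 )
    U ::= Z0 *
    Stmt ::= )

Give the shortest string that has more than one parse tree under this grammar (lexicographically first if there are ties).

n * n * n

length 1: no string has ≥2 trees
length 3: no string has ≥2 trees
length 5: n * n * n has 2 parse trees

Two derivations of n * n * n:
  Z0 ⇒ Z0 * Z0 ⇒ Z0 * Z0 * Z0 ⇒ n * Z0 * Z0 ⇒ n * n * Z0 ⇒ n * n * n
  Z0 ⇒ Z0 * Z0 ⇒ n * Z0 ⇒ n * Z0 * Z0 ⇒ n * n * Z0 ⇒ n * n * n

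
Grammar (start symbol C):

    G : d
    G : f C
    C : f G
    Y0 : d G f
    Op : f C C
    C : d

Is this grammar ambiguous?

Unambiguous

(Y0, Op are unreachable from C, so their rules don't affect L(C).) The reachable rules are right-linear with at most one rule per (nonterminal, next-terminal) pair. Each input token forces the next rule, so parsing is deterministic.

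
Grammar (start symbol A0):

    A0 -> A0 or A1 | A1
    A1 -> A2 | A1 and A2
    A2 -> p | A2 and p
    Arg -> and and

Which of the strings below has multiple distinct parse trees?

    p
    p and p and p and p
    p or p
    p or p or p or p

p and p and p and p

p: 1 tree
p and p and p and p: 8 trees
p or p: 1 tree
p or p or p or p: 1 tree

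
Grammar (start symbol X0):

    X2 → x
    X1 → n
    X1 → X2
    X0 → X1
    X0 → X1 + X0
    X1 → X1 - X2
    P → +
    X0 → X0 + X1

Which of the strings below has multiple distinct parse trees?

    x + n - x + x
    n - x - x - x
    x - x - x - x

x + n - x + x: 4 trees
n - x - x - x: 1 tree
x - x - x - x: 1 tree

x + n - x + x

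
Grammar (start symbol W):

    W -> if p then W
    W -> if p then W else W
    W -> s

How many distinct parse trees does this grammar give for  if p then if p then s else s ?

2

Parse trees for if p then if p then s else s:
  [W if p then [W if p then [W s] else [W s]]]
  [W if p then [W if p then [W s]] else [W s]]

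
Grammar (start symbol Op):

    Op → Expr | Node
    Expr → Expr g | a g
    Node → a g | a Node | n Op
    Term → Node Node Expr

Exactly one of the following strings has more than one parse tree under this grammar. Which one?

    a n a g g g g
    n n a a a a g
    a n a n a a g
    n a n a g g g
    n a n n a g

a n a g g g g: 1 tree
n n a a a a g: 1 tree
a n a n a a g: 1 tree
n a n a g g g: 1 tree
n a n n a g: 2 trees

n a n n a g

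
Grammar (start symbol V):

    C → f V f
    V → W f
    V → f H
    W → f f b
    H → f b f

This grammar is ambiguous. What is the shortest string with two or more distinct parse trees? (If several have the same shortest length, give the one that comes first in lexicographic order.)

length 4: f f b f has 2 parse trees

Two derivations of f f b f:
  V ⇒ W f ⇒ f f b f
  V ⇒ f H ⇒ f f b f

f f b f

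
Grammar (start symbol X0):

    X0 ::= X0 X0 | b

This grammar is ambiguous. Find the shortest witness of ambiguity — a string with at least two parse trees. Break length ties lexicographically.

b b b

length 1: no string has ≥2 trees
length 2: no string has ≥2 trees
length 3: b b b has 2 parse trees

Two derivations of b b b:
  X0 ⇒ X0 X0 ⇒ X0 X0 X0 ⇒ b X0 X0 ⇒ b b X0 ⇒ b b b
  X0 ⇒ X0 X0 ⇒ b X0 ⇒ b X0 X0 ⇒ b b X0 ⇒ b b b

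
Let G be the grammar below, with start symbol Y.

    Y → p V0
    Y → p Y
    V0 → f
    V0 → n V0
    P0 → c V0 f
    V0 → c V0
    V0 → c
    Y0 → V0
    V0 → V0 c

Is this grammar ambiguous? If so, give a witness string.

Ambiguous

Witness: p c c

Derivation 1: Y ⇒ p V0 ⇒ p c V0 ⇒ p c c
Derivation 2: Y ⇒ p V0 ⇒ p V0 c ⇒ p c c

Two distinct leftmost derivations for the same string.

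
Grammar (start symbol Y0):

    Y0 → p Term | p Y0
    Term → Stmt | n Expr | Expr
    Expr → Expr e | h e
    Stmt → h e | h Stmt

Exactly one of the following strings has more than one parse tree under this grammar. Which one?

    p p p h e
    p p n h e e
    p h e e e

p p p h e: 2 trees
p p n h e e: 1 tree
p h e e e: 1 tree

p p p h e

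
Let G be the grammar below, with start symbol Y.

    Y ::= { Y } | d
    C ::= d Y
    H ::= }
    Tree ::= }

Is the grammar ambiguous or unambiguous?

Unambiguous

Only Y is reachable from Y; ignoring the rest: Each string is a nest of matched brackets around a single atom. An opening bracket forces the recursive rule; an atom forces the base rule.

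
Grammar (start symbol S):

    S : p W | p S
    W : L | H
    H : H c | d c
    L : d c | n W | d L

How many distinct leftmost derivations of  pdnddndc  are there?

Parse trees for pdnddndc:
  [S p [W [L d [L n [W [L d [L d [L n [W [L d c]]]]]]]]]]
  [S p [W [L d [L n [W [L d [L d [L n [W [H d c]]]]]]]]]]

2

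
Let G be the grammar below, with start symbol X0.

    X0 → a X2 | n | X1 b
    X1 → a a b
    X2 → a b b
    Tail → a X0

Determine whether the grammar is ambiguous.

Witness: a a b b

Derivation 1: X0 ⇒ a X2 ⇒ a a b b
Derivation 2: X0 ⇒ X1 b ⇒ a a b b

Two distinct leftmost derivations for the same string.

Ambiguous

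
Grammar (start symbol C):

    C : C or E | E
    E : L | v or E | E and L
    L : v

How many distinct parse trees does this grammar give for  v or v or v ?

Parse trees for v or v or v:
  [C [C [E [L v]]] or [E v or [E [L v]]]]
  [C [C [C [E [L v]]] or [E [L v]]] or [E [L v]]]
  [C [C [E v or [E [L v]]]] or [E [L v]]]
  [C [E v or [E v or [E [L v]]]]]

4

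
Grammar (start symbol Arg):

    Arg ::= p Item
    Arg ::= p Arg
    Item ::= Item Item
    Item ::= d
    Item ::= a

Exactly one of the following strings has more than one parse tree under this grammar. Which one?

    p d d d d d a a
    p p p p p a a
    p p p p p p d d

p d d d d d a a

p d d d d d a a: 132 trees
p p p p p a a: 1 tree
p p p p p p d d: 1 tree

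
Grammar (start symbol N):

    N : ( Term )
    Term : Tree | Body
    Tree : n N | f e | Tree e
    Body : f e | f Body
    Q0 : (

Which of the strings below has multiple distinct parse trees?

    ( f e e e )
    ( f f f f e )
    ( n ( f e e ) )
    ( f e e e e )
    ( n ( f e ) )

( n ( f e ) )

( f e e e ): 1 tree
( f f f f e ): 1 tree
( n ( f e e ) ): 1 tree
( f e e e e ): 1 tree
( n ( f e ) ): 2 trees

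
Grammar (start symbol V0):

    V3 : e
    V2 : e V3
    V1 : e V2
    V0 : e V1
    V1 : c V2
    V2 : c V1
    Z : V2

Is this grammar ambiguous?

Unambiguous

(Z is unreachable from V0, so its rules don't affect L(V0).) The reachable rules are right-linear with at most one rule per (nonterminal, next-terminal) pair. Each input token forces the next rule, so parsing is deterministic.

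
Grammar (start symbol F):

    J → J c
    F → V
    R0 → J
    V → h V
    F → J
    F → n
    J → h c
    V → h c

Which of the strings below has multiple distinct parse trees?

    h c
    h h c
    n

h c

h c: 2 trees
h h c: 1 tree
n: 1 tree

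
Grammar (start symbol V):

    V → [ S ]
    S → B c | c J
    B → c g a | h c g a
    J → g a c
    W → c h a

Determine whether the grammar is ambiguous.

Witness: [ c g a c ]

Derivation 1: V ⇒ [ S ] ⇒ [ B c ] ⇒ [ c g a c ]
Derivation 2: V ⇒ [ S ] ⇒ [ c J ] ⇒ [ c g a c ]

Two distinct leftmost derivations for the same string.

Ambiguous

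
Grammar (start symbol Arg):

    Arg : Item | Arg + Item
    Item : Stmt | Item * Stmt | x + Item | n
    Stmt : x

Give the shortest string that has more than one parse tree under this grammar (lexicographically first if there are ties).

x + n

length 1: no string has ≥2 trees
length 3: x + n has 2 parse trees

Two derivations of x + n:
  Arg ⇒ Item ⇒ x + Item ⇒ x + n
  Arg ⇒ Arg + Item ⇒ Item + Item ⇒ Stmt + Item ⇒ x + Item ⇒ x + n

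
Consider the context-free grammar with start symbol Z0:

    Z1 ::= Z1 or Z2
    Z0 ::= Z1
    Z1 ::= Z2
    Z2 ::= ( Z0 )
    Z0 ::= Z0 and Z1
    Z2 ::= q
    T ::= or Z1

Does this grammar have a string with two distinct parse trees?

Unambiguous

(T is unreachable from Z0, so its rules don't affect L(Z0).) Z0 → Z0 and Z1 | Z1  ;  Z1 → Z1 or Z2 | Z2  — a left-associative chain with Z2 at the bottom. Each string factors uniquely by precedence.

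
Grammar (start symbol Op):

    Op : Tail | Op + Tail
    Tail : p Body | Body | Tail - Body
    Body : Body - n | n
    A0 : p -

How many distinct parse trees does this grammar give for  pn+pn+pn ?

1

Parse trees for pn+pn+pn:
  [Op [Op [Op [Tail p [Body n]]] + [Tail p [Body n]]] + [Tail p [Body n]]]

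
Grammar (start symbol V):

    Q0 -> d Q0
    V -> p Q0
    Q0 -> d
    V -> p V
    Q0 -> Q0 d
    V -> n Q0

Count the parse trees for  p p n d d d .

4

Parse trees for p p n d d d:
  [V p [V p [V n [Q0 d [Q0 d [Q0 d]]]]]]
  [V p [V p [V n [Q0 d [Q0 [Q0 d] d]]]]]
  [V p [V p [V n [Q0 [Q0 d [Q0 d]] d]]]]
  [V p [V p [V n [Q0 [Q0 [Q0 d] d] d]]]]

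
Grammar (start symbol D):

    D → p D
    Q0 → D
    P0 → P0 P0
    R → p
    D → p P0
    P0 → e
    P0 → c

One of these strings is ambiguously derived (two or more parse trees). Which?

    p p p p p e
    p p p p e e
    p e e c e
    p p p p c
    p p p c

p p p p p e: 1 tree
p p p p e e: 1 tree
p e e c e: 5 trees
p p p p c: 1 tree
p p p c: 1 tree

p e e c e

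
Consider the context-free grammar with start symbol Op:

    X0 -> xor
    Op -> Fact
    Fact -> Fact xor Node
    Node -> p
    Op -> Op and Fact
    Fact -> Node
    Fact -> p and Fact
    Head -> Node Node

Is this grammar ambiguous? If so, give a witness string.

Ambiguous

Witness: p and p

Derivation 1: Op ⇒ Fact ⇒ p and Fact ⇒ p and Node ⇒ p and p
Derivation 2: Op ⇒ Op and Fact ⇒ Fact and Fact ⇒ Node and Fact ⇒ p and Fact ⇒ p and Node ⇒ p and p

Two distinct leftmost derivations for the same string.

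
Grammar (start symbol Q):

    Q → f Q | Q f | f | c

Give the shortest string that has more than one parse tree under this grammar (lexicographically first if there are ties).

f f

length 1: no string has ≥2 trees
length 2: f f has 2 parse trees

Two derivations of f f:
  Q ⇒ f Q ⇒ f f
  Q ⇒ Q f ⇒ f f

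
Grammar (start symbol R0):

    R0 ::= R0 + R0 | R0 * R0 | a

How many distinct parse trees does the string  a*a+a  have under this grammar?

Parse trees for a*a+a:
  [R0 [R0 [R0 a] * [R0 a]] + [R0 a]]
  [R0 [R0 a] * [R0 [R0 a] + [R0 a]]]

2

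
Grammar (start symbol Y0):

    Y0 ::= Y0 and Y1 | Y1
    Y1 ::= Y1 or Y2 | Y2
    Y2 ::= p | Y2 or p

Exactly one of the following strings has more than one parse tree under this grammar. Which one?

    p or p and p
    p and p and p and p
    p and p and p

p or p and p

p or p and p: 2 trees
p and p and p and p: 1 tree
p and p and p: 1 tree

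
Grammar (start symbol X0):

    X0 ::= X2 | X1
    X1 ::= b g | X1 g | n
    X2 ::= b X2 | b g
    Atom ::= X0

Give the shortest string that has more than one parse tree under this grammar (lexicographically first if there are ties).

length 1: no string has ≥2 trees
length 2: b g has 2 parse trees

Two derivations of b g:
  X0 ⇒ X2 ⇒ b g
  X0 ⇒ X1 ⇒ b g

b g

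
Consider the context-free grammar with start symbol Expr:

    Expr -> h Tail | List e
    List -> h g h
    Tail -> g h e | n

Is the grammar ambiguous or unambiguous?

Ambiguous

Witness: h g h e

Derivation 1: Expr ⇒ h Tail ⇒ h g h e
Derivation 2: Expr ⇒ List e ⇒ h g h e

Two distinct leftmost derivations for the same string.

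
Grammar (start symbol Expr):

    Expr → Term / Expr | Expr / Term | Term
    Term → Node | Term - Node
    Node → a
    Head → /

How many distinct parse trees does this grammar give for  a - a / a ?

Parse trees for a - a / a:
  [Expr [Term [Term [Node a]] - [Node a]] / [Expr [Term [Node a]]]]
  [Expr [Expr [Term [Term [Node a]] - [Node a]]] / [Term [Node a]]]

2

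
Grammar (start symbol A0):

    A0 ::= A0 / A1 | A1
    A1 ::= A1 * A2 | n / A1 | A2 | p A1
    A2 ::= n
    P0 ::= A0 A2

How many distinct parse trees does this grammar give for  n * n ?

1

Parse trees for n * n:
  [A0 [A1 [A1 [A2 n]] * [A2 n]]]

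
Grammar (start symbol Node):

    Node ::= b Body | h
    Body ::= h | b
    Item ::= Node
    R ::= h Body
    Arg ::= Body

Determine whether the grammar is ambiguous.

(Item, R, Arg are unreachable from Node, so their rules don't affect L(Node).) The reachable rules are right-linear with at most one rule per (nonterminal, next-terminal) pair. Each input token forces the next rule, so parsing is deterministic.

Unambiguous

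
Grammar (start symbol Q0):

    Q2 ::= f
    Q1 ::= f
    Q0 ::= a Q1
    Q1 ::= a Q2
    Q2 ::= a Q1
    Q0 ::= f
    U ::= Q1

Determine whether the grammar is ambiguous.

Unambiguous

(U is unreachable from Q0, so its rules don't affect L(Q0).) Each reachable nonterminal has at most one production per leading terminal, and all productions are right-linear; the derivation is determined token-by-token.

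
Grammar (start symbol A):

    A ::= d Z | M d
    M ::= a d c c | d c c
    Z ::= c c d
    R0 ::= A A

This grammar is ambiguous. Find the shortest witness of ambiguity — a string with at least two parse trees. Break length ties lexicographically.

d c c d

length 4: d c c d has 2 parse trees

Two derivations of d c c d:
  A ⇒ d Z ⇒ d c c d
  A ⇒ M d ⇒ d c c d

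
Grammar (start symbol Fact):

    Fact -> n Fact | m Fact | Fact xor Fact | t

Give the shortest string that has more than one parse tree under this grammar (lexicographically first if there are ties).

m t xor t

length 1: no string has ≥2 trees
length 2: no string has ≥2 trees
length 3: no string has ≥2 trees
length 4: m t xor t has 2 parse trees

Two derivations of m t xor t:
  Fact ⇒ m Fact ⇒ m Fact xor Fact ⇒ m t xor Fact ⇒ m t xor t
  Fact ⇒ Fact xor Fact ⇒ m Fact xor Fact ⇒ m t xor Fact ⇒ m t xor t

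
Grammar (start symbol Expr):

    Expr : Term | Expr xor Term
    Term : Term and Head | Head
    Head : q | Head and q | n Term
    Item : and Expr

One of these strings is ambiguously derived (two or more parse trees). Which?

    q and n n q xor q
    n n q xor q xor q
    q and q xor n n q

q and q xor n n q

q and n n q xor q: 1 tree
n n q xor q xor q: 1 tree
q and q xor n n q: 2 trees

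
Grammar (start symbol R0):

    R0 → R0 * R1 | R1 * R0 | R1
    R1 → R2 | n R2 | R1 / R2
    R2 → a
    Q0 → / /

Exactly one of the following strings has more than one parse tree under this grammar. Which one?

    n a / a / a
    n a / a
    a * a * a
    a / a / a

a * a * a

n a / a / a: 1 tree
n a / a: 1 tree
a * a * a: 4 trees
a / a / a: 1 tree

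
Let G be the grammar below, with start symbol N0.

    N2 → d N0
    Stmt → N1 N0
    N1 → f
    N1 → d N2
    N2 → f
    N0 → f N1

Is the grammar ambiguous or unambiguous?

Unambiguous

Only N0, N1, N2 are reachable from N0; ignoring the rest: Each reachable nonterminal has at most one production per leading terminal, and all productions are right-linear; the derivation is determined token-by-token.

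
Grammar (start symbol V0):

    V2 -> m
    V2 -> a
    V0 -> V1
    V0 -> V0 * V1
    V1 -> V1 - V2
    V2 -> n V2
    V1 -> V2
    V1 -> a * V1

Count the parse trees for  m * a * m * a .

Parse trees for m * a * m * a:
  [V0 [V0 [V0 [V1 [V2 m]]] * [V1 a * [V1 [V2 m]]]] * [V1 [V2 a]]]
  [V0 [V0 [V0 [V0 [V1 [V2 m]]] * [V1 [V2 a]]] * [V1 [V2 m]]] * [V1 [V2 a]]]

2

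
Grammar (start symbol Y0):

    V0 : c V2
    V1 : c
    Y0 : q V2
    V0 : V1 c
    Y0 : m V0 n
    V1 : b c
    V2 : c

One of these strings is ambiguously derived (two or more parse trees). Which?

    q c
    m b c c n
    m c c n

m c c n

q c: 1 tree
m b c c n: 1 tree
m c c n: 2 trees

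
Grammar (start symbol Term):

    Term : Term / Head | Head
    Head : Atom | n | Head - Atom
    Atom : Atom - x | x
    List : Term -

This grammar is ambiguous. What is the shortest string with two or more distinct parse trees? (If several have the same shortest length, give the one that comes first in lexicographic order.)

length 1: no string has ≥2 trees
length 3: x - x has 2 parse trees

Two derivations of x - x:
  Term ⇒ Head ⇒ Atom ⇒ Atom - x ⇒ x - x
  Term ⇒ Head ⇒ Head - Atom ⇒ Atom - Atom ⇒ x - Atom ⇒ x - x

x - x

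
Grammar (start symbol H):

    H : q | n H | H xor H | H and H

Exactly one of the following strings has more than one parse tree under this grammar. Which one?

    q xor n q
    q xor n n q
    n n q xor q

q xor n q: 1 tree
q xor n n q: 1 tree
n n q xor q: 3 trees

n n q xor q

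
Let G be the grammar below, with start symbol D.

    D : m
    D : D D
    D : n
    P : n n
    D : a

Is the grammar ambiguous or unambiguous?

Witness: a a a

Derivation 1: D ⇒ D D ⇒ D D D ⇒ a D D ⇒ a a D ⇒ a a a
Derivation 2: D ⇒ D D ⇒ a D ⇒ a D D ⇒ a a D ⇒ a a a

Two distinct leftmost derivations for the same string.

Ambiguous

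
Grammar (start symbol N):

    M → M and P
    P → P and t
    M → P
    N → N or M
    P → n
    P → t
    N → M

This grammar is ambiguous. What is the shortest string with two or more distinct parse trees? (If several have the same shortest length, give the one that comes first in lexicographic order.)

n and t

length 1: no string has ≥2 trees
length 3: n and t has 2 parse trees

Two derivations of n and t:
  N ⇒ M ⇒ M and P ⇒ P and P ⇒ n and P ⇒ n and t
  N ⇒ M ⇒ P ⇒ P and t ⇒ n and t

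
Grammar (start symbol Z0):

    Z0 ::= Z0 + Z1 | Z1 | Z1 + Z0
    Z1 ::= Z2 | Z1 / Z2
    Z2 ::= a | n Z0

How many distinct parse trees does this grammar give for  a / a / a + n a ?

Parse trees for a / a / a + n a:
  [Z0 [Z0 [Z1 [Z1 [Z1 [Z2 a]] / [Z2 a]] / [Z2 a]]] + [Z1 [Z2 n [Z0 [Z1 [Z2 a]]]]]]
  [Z0 [Z1 [Z1 [Z1 [Z2 a]] / [Z2 a]] / [Z2 a]] + [Z0 [Z1 [Z2 n [Z0 [Z1 [Z2 a]]]]]]]

2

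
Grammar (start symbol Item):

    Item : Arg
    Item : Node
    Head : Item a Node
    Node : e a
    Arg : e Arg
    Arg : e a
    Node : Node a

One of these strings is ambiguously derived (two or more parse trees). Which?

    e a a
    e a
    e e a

e a

e a a: 1 tree
e a: 2 trees
e e a: 1 tree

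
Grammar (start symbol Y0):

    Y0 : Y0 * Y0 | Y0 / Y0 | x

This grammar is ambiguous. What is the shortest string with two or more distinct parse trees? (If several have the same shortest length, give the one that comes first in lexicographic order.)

x * x * x

length 1: no string has ≥2 trees
length 3: no string has ≥2 trees
length 5: x * x * x has 2 parse trees

Two derivations of x * x * x:
  Y0 ⇒ Y0 * Y0 ⇒ Y0 * Y0 * Y0 ⇒ x * Y0 * Y0 ⇒ x * x * Y0 ⇒ x * x * x
  Y0 ⇒ Y0 * Y0 ⇒ x * Y0 ⇒ x * Y0 * Y0 ⇒ x * x * Y0 ⇒ x * x * x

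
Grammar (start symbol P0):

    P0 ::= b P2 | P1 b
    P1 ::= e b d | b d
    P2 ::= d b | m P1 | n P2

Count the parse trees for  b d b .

2

Parse trees for b d b:
  [P0 b [P2 d b]]
  [P0 [P1 b d] b]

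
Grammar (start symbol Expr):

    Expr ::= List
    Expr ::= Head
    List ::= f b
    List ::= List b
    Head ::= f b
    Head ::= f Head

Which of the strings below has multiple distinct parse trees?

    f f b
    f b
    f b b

f f b: 1 tree
f b: 2 trees
f b b: 1 tree

f b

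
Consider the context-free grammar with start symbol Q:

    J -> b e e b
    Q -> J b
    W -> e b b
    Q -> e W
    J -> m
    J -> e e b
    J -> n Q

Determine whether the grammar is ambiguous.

Ambiguous

Witness: e e b b

Derivation 1: Q ⇒ J b ⇒ e e b b
Derivation 2: Q ⇒ e W ⇒ e e b b

Two distinct leftmost derivations for the same string.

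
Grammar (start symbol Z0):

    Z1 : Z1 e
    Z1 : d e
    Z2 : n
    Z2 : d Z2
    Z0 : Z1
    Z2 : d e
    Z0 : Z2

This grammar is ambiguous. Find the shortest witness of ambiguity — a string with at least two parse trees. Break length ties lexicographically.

length 1: no string has ≥2 trees
length 2: d e has 2 parse trees

Two derivations of d e:
  Z0 ⇒ Z1 ⇒ d e
  Z0 ⇒ Z2 ⇒ d e

d e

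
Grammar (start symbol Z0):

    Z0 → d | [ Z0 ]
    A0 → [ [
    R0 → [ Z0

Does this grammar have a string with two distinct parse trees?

Unambiguous

(A0, R0 are unreachable from Z0, so their rules don't affect L(Z0).) Each string is a nest of matched brackets around a single atom. An opening bracket forces the recursive rule; an atom forces the base rule.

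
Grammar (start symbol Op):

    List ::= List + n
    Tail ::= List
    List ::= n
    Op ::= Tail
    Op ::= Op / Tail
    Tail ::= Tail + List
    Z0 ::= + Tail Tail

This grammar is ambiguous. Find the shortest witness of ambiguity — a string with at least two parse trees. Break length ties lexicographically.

n + n

length 1: no string has ≥2 trees
length 3: n + n has 2 parse trees

Two derivations of n + n:
  Op ⇒ Tail ⇒ List ⇒ List + n ⇒ n + n
  Op ⇒ Tail ⇒ Tail + List ⇒ List + List ⇒ n + List ⇒ n + n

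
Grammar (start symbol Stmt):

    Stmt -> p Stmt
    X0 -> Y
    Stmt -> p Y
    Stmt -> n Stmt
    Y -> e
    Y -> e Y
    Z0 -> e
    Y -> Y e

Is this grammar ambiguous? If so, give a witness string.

Witness: p e e

Derivation 1: Stmt ⇒ p Y ⇒ p e Y ⇒ p e e
Derivation 2: Stmt ⇒ p Y ⇒ p Y e ⇒ p e e

Two distinct leftmost derivations for the same string.

Ambiguous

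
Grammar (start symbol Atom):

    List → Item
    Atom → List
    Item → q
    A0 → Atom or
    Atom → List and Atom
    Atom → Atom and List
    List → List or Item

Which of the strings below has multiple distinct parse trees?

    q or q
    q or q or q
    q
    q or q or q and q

q or q: 1 tree
q or q or q: 1 tree
q: 1 tree
q or q or q and q: 2 trees

q or q or q and q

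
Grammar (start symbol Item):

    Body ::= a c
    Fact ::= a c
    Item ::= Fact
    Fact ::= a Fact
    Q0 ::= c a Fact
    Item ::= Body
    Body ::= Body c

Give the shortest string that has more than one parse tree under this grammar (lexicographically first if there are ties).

length 2: a c has 2 parse trees

Two derivations of a c:
  Item ⇒ Fact ⇒ a c
  Item ⇒ Body ⇒ a c

a c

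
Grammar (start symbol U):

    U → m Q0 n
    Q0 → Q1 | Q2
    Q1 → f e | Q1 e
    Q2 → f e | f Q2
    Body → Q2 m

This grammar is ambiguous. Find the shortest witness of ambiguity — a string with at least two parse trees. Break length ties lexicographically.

length 4: m f e n has 2 parse trees

Two derivations of m f e n:
  U ⇒ m Q0 n ⇒ m Q1 n ⇒ m f e n
  U ⇒ m Q0 n ⇒ m Q2 n ⇒ m f e n

m f e n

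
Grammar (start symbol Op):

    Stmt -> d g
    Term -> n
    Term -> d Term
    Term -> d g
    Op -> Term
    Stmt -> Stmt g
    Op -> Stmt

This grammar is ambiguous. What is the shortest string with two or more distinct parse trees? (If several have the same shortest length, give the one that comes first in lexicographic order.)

d g

length 1: no string has ≥2 trees
length 2: d g has 2 parse trees

Two derivations of d g:
  Op ⇒ Term ⇒ d g
  Op ⇒ Stmt ⇒ d g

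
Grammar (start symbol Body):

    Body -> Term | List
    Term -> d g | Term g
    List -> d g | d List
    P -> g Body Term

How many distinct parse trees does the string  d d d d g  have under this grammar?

Parse trees for d d d d g:
  [Body [List d [List d [List d [List d g]]]]]

1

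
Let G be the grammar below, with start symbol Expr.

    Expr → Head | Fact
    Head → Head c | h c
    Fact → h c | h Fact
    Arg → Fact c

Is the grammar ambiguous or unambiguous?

Witness: h c

Derivation 1: Expr ⇒ Head ⇒ h c
Derivation 2: Expr ⇒ Fact ⇒ h c

Two distinct leftmost derivations for the same string.

Ambiguous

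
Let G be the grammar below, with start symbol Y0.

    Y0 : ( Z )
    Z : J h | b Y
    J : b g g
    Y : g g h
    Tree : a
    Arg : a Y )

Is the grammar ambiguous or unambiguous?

Witness: ( b g g h )

Derivation 1: Y0 ⇒ ( Z ) ⇒ ( J h ) ⇒ ( b g g h )
Derivation 2: Y0 ⇒ ( Z ) ⇒ ( b Y ) ⇒ ( b g g h )

Two distinct leftmost derivations for the same string.

Ambiguous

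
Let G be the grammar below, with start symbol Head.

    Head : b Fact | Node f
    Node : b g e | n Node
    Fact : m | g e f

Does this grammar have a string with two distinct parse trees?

Ambiguous

Witness: b g e f

Derivation 1: Head ⇒ b Fact ⇒ b g e f
Derivation 2: Head ⇒ Node f ⇒ b g e f

Two distinct leftmost derivations for the same string.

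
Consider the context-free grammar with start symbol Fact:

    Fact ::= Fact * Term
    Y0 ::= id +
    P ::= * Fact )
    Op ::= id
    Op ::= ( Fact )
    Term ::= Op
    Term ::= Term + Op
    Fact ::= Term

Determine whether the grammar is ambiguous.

Unambiguous

(P, Y0 are unreachable from Fact, so their rules don't affect L(Fact).) The grammar is stratified — Fact handles '*' (left-recursive), Term handles '+', Op atoms. Each operator has a fixed associativity and precedence level, so every string has one parse.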